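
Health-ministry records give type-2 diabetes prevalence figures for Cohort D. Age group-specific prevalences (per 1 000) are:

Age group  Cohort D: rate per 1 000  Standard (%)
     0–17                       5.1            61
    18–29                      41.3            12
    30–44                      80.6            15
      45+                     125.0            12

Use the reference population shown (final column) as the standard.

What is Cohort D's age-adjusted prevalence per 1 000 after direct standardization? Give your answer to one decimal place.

Standard weights: 0.61, 0.12, 0.15, 0.12.
Standardized rate: 0.6100×5.1 + 0.1200×41.3 + 0.1500×80.6 + 0.1200×125.0 = 35.1570 per 1 000.

35.2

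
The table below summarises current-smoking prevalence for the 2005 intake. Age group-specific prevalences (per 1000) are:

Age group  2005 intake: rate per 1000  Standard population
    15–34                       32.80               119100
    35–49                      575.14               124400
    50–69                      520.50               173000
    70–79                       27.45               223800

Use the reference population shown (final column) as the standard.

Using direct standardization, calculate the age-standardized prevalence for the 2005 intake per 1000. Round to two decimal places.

Standard total = 640300; weights = 0.1860, 0.1943, 0.2702, 0.3495.
Standardized rate: 0.1860×32.80 + 0.1943×575.14 + 0.2702×520.50 + 0.3495×27.45 = 268.0676 per 1000.

268.07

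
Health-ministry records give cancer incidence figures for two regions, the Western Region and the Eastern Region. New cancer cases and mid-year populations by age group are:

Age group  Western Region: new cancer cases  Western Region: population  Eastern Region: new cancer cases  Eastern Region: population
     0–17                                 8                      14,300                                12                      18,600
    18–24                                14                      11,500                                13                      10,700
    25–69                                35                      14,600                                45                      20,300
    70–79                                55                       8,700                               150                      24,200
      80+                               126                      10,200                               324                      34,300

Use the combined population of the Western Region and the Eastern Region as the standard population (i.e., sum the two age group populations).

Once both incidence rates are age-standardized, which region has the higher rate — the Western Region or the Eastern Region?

Age-specific rates per 100,000 for the Western Region: 55.94, 121.74, 239.73, 632.18, 1235.29.
For the Eastern Region: 64.52, 121.50, 221.67, 619.83, 944.61.
Combined standard total = 167,400; weights = 0.1965, 0.1326, 0.2085, 0.1965, 0.2658.
The Western Region: 0.1965×55.94 + 0.1326×121.74 + 0.2085×239.73 + 0.1965×632.18 + 0.2658×1235.29 = 529.7434 per 100,000.
The Eastern Region: 0.1965×64.52 + 0.1326×121.50 + 0.2085×221.67 + 0.1965×619.83 + 0.2658×944.61 = 447.9318 per 100,000.
The crude rates (401.35 vs 503.24) would put the Eastern Region higher, but that reflects its age composition; once standardized to a common age structure, the Western Region has the higher underlying rate.

Western Region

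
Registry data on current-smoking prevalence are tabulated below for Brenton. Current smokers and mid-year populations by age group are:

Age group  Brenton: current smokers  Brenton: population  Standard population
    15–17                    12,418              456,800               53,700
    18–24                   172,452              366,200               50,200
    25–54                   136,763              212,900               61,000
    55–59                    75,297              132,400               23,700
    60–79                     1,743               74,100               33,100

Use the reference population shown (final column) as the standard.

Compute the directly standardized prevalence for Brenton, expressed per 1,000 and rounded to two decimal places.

354.27

Age-specific rates per 1,000 for Brenton: 27.185, 470.923, 642.381, 568.708, 23.522.
Standard total = 221,700; weights = 0.2422, 0.2264, 0.2751, 0.1069, 0.1493.
Standardized rate: 0.2422×27.185 + 0.2264×470.923 + 0.2751×642.381 + 0.1069×568.708 + 0.1493×23.522 = 354.2733 per 1,000.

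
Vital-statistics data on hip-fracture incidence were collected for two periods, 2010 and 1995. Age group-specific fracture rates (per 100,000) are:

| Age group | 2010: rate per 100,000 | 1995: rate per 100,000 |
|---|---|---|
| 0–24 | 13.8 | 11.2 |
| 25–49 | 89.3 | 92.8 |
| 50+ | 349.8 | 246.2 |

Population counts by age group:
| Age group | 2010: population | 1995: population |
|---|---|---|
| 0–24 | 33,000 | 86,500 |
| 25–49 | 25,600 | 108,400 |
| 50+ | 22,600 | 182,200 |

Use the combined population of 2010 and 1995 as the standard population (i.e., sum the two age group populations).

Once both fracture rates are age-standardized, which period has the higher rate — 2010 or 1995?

2010

Combined standard total = 458,300; weights = 0.2607, 0.2924, 0.4469.
2010: 0.2607×13.8 + 0.2924×89.3 + 0.4469×349.8 = 186.0230 per 100,000.
1995: 0.2607×11.2 + 0.2924×92.8 + 0.4469×246.2 = 140.0728 per 100,000.
The crude rates (131.12 vs 148.20) would put 1995 higher, but that reflects its age composition; once standardized to a common age structure, 2010 has the higher underlying rate.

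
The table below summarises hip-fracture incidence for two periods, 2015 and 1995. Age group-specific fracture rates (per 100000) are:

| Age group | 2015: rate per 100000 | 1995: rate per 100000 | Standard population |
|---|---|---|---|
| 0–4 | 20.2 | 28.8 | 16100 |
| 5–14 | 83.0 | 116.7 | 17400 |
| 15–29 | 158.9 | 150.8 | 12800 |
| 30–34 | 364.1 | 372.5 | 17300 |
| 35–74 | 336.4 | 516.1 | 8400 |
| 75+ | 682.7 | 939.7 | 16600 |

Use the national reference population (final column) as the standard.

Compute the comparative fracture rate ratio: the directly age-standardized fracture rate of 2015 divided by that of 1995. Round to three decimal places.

Standard total = 88600; weights = 0.1817, 0.1964, 0.1445, 0.1953, 0.0948, 0.1874.
2015: 0.1817×20.2 + 0.1964×83.0 + 0.1445×158.9 + 0.1953×364.1 + 0.0948×336.4 + 0.1874×682.7 = 273.8245 per 100000.
1995: 0.1817×28.8 + 0.1964×116.7 + 0.1445×150.8 + 0.1953×372.5 + 0.0948×516.1 + 0.1874×939.7 = 347.6638 per 100000.
Ratio = 273.8245 ÷ 347.6638 = 0.78761.

0.788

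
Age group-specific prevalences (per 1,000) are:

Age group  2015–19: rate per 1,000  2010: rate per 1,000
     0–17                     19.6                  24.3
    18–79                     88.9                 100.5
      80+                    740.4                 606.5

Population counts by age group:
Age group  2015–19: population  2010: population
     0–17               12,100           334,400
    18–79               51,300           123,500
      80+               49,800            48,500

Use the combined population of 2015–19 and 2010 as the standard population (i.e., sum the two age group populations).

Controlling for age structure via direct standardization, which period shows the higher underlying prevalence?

2015–19

Combined standard total = 619,600; weights = 0.5592, 0.2821, 0.1587.
2015–19: 0.5592×19.6 + 0.2821×88.9 + 0.1587×740.4 = 153.5062 per 1,000.
2010: 0.5592×24.3 + 0.2821×100.5 + 0.1587×606.5 = 138.1638 per 1,000.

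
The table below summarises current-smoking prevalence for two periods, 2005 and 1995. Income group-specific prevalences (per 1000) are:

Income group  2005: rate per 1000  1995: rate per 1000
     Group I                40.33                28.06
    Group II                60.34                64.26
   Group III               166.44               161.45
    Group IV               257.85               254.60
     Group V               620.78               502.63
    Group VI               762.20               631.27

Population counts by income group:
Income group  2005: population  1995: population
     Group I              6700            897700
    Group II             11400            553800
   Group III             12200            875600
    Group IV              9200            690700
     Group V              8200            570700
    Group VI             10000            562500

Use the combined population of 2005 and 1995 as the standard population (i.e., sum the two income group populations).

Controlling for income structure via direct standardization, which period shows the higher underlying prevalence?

Combined standard total = 4208700; weights = 0.2149, 0.1343, 0.2109, 0.1663, 0.1375, 0.1360.
2005: 0.2149×40.33 + 0.1343×60.34 + 0.2109×166.44 + 0.1663×257.85 + 0.1375×620.78 + 0.1360×762.20 = 283.8269 per 1000.
1995: 0.2149×28.06 + 0.1343×64.26 + 0.2109×161.45 + 0.1663×254.60 + 0.1375×502.63 + 0.1360×631.27 = 246.0621 per 1000.

2005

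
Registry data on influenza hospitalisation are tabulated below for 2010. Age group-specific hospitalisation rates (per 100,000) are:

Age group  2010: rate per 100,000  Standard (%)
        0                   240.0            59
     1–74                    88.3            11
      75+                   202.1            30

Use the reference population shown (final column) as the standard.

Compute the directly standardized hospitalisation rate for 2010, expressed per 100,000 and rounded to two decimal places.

211.94

Standard weights: 0.59, 0.11, 0.30.
Standardized rate: 0.5900×240.0 + 0.1100×88.3 + 0.3000×202.1 = 211.9430 per 100,000.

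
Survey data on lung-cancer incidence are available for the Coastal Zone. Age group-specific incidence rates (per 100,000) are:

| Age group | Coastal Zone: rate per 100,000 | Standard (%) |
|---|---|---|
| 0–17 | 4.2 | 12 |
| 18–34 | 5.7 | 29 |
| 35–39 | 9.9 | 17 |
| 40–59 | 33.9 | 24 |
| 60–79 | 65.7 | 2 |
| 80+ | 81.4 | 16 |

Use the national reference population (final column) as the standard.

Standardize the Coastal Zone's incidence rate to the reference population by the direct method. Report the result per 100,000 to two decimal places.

Standard weights: 0.12, 0.29, 0.17, 0.24, 0.02, 0.16.
Standardized rate: 0.1200×4.2 + 0.2900×5.7 + 0.1700×9.9 + 0.2400×33.9 + 0.0200×65.7 + 0.1600×81.4 = 26.3140 per 100,000.

26.31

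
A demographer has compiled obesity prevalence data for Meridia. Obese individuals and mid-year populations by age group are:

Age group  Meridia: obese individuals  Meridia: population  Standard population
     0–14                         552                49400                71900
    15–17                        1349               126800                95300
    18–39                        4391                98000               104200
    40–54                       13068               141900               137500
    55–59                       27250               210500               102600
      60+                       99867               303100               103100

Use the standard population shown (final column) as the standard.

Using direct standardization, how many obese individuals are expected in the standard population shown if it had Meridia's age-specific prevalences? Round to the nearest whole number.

66401

Age-specific rates per 1000 for Meridia: 11.174, 10.639, 44.806, 92.093, 129.454, 329.485.
Expected obese individuals = Σ (standard pop × age-specific rate ÷ 1000)
= 71900×11.174/1000 + 95300×10.639/1000 + 104200×44.806/1000 + 137500×92.093/1000 + 102600×129.454/1000 + 103100×329.485/1000
= 803.42 + 1013.88 + 4668.80 + 12662.79 + 13281.95 + 33969.94 = 66400.77.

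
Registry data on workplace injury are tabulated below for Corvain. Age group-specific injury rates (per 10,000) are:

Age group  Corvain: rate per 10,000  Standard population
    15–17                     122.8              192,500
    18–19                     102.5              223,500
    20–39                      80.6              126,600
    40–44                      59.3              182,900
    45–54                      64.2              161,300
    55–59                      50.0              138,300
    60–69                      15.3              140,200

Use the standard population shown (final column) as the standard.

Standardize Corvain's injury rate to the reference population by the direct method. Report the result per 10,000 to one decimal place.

74.7

Standard total = 1,165,300; weights = 0.1652, 0.1918, 0.1086, 0.1570, 0.1384, 0.1187, 0.1203.
Standardized rate: 0.1652×122.8 + 0.1918×102.5 + 0.1086×80.6 + 0.1570×59.3 + 0.1384×64.2 + 0.1187×50.0 + 0.1203×15.3 = 74.6702 per 10,000.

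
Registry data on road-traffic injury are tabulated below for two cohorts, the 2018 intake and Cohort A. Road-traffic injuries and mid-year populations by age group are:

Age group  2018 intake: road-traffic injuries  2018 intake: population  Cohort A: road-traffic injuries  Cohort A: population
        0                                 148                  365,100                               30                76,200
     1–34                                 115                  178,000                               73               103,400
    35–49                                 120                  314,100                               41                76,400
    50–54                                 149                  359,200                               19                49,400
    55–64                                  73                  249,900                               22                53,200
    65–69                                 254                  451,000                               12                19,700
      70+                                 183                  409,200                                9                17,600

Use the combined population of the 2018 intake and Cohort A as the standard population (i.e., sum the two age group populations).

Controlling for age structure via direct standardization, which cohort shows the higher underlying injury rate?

Age-specific rates per 100,000 for the 2018 intake: 40.54, 64.61, 38.20, 41.48, 29.21, 56.32, 44.72.
For Cohort A: 39.37, 70.60, 53.66, 38.46, 41.35, 60.91, 51.14.
Combined standard total = 2,722,400; weights = 0.1621, 0.1034, 0.1434, 0.1501, 0.1113, 0.1729, 0.1568.
The 2018 intake: 0.1621×40.54 + 0.1034×64.61 + 0.1434×38.20 + 0.1501×41.48 + 0.1113×29.21 + 0.1729×56.32 + 0.1568×44.72 = 44.9559 per 100,000.
Cohort A: 0.1621×39.37 + 0.1034×70.60 + 0.1434×53.66 + 0.1501×38.46 + 0.1113×41.35 + 0.1729×60.91 + 0.1568×51.14 = 50.3025 per 100,000.

Cohort A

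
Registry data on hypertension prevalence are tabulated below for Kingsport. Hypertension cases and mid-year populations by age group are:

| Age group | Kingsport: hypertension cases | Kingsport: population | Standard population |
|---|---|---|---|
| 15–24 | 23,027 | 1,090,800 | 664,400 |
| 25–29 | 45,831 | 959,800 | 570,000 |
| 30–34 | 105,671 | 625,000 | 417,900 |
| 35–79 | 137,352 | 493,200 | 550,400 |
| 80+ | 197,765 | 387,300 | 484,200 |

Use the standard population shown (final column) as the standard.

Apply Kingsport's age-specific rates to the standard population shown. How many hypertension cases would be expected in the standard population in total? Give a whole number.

Age-specific rates per 1,000 for Kingsport: 21.110, 47.751, 169.074, 278.491, 510.625.
Expected hypertension cases = Σ (standard pop × age-specific rate ÷ 1,000)
= 664,400×21.110/1,000 + 570,000×47.751/1,000 + 417,900×169.074/1,000 + 550,400×278.491/1,000 + 484,200×510.625/1,000
= 14025.61 + 27217.83 + 70655.86 + 153281.71 + 247244.55 = 512425.56.

512426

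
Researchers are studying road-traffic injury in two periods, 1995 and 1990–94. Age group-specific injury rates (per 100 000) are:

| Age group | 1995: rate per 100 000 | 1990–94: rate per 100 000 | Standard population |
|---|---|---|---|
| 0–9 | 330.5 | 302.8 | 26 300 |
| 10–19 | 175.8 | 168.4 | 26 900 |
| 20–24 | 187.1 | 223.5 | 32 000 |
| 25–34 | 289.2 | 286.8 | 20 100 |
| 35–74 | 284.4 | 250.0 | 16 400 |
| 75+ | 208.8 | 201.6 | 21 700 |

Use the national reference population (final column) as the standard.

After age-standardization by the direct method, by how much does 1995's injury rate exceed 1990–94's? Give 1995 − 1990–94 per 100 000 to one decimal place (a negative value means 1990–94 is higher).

3.7

Standard total = 143 400; weights = 0.1834, 0.1876, 0.2232, 0.1402, 0.1144, 0.1513.
1995: 0.1834×330.5 + 0.1876×175.8 + 0.2232×187.1 + 0.1402×289.2 + 0.1144×284.4 + 0.1513×208.8 = 240.0029 per 100 000.
1990–94: 0.1834×302.8 + 0.1876×168.4 + 0.2232×223.5 + 0.1402×286.8 + 0.1144×250.0 + 0.1513×201.6 = 236.2971 per 100 000.
Difference = 240.0029 − 236.2971 = 3.7058.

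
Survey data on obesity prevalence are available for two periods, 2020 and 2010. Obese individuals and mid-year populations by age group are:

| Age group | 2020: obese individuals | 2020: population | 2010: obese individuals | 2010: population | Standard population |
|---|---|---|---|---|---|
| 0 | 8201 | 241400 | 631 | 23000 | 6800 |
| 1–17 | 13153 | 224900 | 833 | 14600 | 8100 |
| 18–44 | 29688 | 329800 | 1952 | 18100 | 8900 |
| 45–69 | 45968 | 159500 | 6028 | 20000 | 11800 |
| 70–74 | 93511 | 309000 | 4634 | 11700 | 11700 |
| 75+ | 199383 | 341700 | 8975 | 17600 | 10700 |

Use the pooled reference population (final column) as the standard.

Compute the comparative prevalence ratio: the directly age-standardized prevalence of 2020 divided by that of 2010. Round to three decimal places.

0.963

Age-specific rates per 1000 for 2020: 33.973, 58.484, 90.018, 288.201, 302.625, 583.503.
For 2010: 27.435, 57.055, 107.845, 301.400, 396.068, 509.943.
Standard total = 58000; weights = 0.1172, 0.1397, 0.1534, 0.2034, 0.2017, 0.1845.
2020: 0.1172×33.973 + 0.1397×58.484 + 0.1534×90.018 + 0.2034×288.201 + 0.2017×302.625 + 0.1845×583.503 = 253.2906 per 1000.
2010: 0.1172×27.435 + 0.1397×57.055 + 0.1534×107.845 + 0.2034×301.400 + 0.2017×396.068 + 0.1845×509.943 = 263.0248 per 1000.
Ratio = 253.2906 ÷ 263.0248 = 0.96299.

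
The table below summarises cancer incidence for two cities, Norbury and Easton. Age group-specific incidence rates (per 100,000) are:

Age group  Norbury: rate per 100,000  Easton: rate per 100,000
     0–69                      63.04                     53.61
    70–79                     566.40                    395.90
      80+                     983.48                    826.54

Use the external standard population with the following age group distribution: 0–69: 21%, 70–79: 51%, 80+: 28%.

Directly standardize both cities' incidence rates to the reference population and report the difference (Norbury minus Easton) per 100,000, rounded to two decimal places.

Standard weights: 0.21, 0.51, 0.28.
Norbury: 0.2100×63.04 + 0.5100×566.40 + 0.2800×983.48 = 577.4768 per 100,000.
Easton: 0.2100×53.61 + 0.5100×395.90 + 0.2800×826.54 = 444.5983 per 100,000.
Difference = 577.4768 − 444.5983 = 132.8785.

132.88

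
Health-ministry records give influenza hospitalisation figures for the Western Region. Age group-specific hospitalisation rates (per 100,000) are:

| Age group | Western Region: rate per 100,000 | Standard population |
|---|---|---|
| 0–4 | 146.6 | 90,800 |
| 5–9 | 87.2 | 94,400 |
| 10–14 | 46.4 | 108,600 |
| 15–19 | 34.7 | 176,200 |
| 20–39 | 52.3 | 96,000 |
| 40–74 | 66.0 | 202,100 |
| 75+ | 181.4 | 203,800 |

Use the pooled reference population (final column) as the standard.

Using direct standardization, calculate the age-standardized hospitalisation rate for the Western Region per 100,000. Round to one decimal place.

Standard total = 971,900; weights = 0.0934, 0.0971, 0.1117, 0.1813, 0.0988, 0.2079, 0.2097.
Standardized rate: 0.0934×146.6 + 0.0971×87.2 + 0.1117×46.4 + 0.1813×34.7 + 0.0988×52.3 + 0.2079×66.0 + 0.2097×181.4 = 90.5699 per 100,000.

90.6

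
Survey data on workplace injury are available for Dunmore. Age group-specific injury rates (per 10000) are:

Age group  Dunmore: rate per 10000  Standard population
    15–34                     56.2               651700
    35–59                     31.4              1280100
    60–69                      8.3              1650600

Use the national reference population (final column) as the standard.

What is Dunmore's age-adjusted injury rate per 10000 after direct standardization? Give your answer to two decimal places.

25.27

Standard total = 3582400; weights = 0.1819, 0.3573, 0.4608.
Standardized rate: 0.1819×56.2 + 0.3573×31.4 + 0.4608×8.3 = 25.2682 per 10000.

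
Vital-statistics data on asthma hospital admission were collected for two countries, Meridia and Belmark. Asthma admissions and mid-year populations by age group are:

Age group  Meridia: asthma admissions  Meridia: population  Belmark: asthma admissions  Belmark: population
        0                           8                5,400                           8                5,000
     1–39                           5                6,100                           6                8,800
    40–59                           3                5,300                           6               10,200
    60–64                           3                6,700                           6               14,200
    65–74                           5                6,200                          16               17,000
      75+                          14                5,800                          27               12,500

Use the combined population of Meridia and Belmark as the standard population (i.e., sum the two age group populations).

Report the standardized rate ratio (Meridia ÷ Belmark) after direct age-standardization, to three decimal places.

Age-specific rates per 10,000 for Meridia: 14.81, 8.20, 5.66, 4.48, 8.06, 24.14.
For Belmark: 16.00, 6.82, 5.88, 4.23, 9.41, 21.60.
Combined standard total = 103,200; weights = 0.1008, 0.1444, 0.1502, 0.2025, 0.2248, 0.1773.
Meridia: 0.1008×14.81 + 0.1444×8.20 + 0.1502×5.66 + 0.2025×4.48 + 0.2248×8.06 + 0.1773×24.14 = 10.5266 per 10,000.
Belmark: 0.1008×16.00 + 0.1444×6.82 + 0.1502×5.88 + 0.2025×4.23 + 0.2248×9.41 + 0.1773×21.60 = 10.2821 per 10,000.
Ratio = 10.5266 ÷ 10.2821 = 1.02378.

1.024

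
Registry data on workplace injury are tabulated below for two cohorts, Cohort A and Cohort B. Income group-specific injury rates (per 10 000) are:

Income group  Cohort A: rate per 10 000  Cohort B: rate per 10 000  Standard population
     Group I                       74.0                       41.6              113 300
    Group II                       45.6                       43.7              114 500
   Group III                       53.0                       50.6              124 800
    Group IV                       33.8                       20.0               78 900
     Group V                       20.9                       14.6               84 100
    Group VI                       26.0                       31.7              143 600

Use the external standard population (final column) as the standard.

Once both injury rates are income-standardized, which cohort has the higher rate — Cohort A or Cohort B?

Cohort A

Standard total = 659 200; weights = 0.1719, 0.1737, 0.1893, 0.1197, 0.1276, 0.2178.
Cohort A: 0.1719×74.0 + 0.1737×45.6 + 0.1893×53.0 + 0.1197×33.8 + 0.1276×20.9 + 0.2178×26.0 = 43.0490 per 10 000.
Cohort B: 0.1719×41.6 + 0.1737×43.7 + 0.1893×50.6 + 0.1197×20.0 + 0.1276×14.6 + 0.2178×31.7 = 35.4821 per 10 000.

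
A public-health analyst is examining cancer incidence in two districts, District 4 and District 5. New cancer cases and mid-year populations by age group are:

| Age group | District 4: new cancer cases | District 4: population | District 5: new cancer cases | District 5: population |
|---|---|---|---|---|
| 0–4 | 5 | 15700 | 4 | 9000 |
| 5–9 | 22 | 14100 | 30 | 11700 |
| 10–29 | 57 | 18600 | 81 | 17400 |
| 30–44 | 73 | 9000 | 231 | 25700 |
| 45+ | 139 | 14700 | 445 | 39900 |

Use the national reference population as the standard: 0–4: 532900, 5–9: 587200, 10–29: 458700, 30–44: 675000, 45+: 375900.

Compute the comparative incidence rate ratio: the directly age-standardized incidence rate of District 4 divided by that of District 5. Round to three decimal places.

Age-specific rates per 100000 for District 4: 31.85, 156.03, 306.45, 811.11, 945.58.
For District 5: 44.44, 256.41, 465.52, 898.83, 1115.29.
Standard total = 2629700; weights = 0.2026, 0.2233, 0.1744, 0.2567, 0.1429.
District 4: 0.2026×31.85 + 0.2233×156.03 + 0.1744×306.45 + 0.2567×811.11 + 0.1429×945.58 = 438.1121 per 100000.
District 5: 0.2026×44.44 + 0.2233×256.41 + 0.1744×465.52 + 0.2567×898.83 + 0.1429×1115.29 = 537.6013 per 100000.
Ratio = 438.1121 ÷ 537.6013 = 0.81494.

0.815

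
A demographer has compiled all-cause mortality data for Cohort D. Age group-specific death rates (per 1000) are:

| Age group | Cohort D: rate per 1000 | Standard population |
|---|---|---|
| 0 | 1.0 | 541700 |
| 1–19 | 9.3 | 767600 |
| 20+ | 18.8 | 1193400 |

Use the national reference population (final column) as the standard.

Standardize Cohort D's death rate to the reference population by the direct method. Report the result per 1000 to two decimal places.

12.03

Standard total = 2502700; weights = 0.2164, 0.3067, 0.4768.
Standardized rate: 0.2164×1.0 + 0.3067×9.3 + 0.4768×18.8 = 12.0335 per 1000.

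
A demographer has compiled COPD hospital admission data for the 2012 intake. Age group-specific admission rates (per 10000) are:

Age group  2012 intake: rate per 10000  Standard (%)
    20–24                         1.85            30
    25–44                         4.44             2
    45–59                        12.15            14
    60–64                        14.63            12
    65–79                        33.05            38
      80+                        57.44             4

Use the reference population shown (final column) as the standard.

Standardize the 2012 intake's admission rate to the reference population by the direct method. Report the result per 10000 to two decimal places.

Standard weights: 0.30, 0.02, 0.14, 0.12, 0.38, 0.04.
Standardized rate: 0.3000×1.85 + 0.0200×4.44 + 0.1400×12.15 + 0.1200×14.63 + 0.3800×33.05 + 0.0400×57.44 = 18.9570 per 10000.

18.96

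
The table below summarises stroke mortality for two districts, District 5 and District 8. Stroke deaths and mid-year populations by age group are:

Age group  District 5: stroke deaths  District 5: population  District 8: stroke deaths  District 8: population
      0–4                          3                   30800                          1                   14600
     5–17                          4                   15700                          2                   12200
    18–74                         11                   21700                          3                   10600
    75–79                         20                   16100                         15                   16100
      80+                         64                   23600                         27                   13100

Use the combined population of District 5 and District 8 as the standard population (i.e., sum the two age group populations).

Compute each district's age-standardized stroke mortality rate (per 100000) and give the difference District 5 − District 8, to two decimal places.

25.77

Age-specific rates per 100000 for District 5: 9.74, 25.48, 50.69, 124.22, 271.19.
For District 8: 6.85, 16.39, 28.30, 93.17, 206.11.
Combined standard total = 174500; weights = 0.2602, 0.1599, 0.1851, 0.1845, 0.2103.
District 5: 0.2602×9.74 + 0.1599×25.48 + 0.1851×50.69 + 0.1845×124.22 + 0.2103×271.19 = 95.9479 per 100000.
District 8: 0.2602×6.85 + 0.1599×16.39 + 0.1851×28.30 + 0.1845×93.17 + 0.2103×206.11 = 70.1811 per 100000.
Difference = 95.9479 − 70.1811 = 25.7667.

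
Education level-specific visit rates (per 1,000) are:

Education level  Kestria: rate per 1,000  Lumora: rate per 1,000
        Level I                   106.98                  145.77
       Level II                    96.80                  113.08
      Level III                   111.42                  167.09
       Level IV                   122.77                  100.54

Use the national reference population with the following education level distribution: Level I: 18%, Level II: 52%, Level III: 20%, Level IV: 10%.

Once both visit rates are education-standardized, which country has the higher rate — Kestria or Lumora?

Standard weights: 0.18, 0.52, 0.20, 0.10.
Kestria: 0.1800×106.98 + 0.5200×96.80 + 0.2000×111.42 + 0.1000×122.77 = 104.1534 per 1,000.
Lumora: 0.1800×145.77 + 0.5200×113.08 + 0.2000×167.09 + 0.1000×100.54 = 128.5122 per 1,000.

Lumora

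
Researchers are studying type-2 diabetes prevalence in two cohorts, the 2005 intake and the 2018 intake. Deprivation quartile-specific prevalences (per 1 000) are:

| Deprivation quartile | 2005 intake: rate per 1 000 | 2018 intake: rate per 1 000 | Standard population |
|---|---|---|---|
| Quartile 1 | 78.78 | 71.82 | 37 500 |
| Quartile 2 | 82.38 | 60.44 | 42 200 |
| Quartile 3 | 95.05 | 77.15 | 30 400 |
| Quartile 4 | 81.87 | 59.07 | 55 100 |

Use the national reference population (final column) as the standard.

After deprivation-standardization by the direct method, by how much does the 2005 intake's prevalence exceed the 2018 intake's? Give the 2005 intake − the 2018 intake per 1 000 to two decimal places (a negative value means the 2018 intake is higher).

Standard total = 165 200; weights = 0.2270, 0.2554, 0.1840, 0.3335.
The 2005 intake: 0.2270×78.78 + 0.2554×82.38 + 0.1840×95.05 + 0.3335×81.87 = 83.7242 per 1 000.
The 2018 intake: 0.2270×71.82 + 0.2554×60.44 + 0.1840×77.15 + 0.3335×59.07 = 65.6413 per 1 000.
Difference = 83.7242 − 65.6413 = 18.0830.

18.08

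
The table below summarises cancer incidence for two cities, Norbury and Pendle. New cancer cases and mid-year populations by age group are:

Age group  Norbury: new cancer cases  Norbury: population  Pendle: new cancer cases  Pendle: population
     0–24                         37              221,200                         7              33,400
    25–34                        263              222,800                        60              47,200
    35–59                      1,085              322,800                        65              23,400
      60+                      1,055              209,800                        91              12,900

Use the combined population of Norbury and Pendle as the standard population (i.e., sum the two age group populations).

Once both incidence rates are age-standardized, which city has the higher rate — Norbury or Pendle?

Age-specific rates per 100,000 for Norbury: 16.73, 118.04, 336.12, 502.86.
For Pendle: 20.96, 127.12, 277.78, 705.43.
Combined standard total = 1,093,500; weights = 0.2328, 0.2469, 0.3166, 0.2037.
Norbury: 0.2328×16.73 + 0.2469×118.04 + 0.3166×336.12 + 0.2037×502.86 = 241.8678 per 100,000.
Pendle: 0.2328×20.96 + 0.2469×127.12 + 0.3166×277.78 + 0.2037×705.43 = 267.8766 per 100,000.
The crude rates (249.85 vs 190.76) would put Norbury higher, but that reflects its age composition; once standardized to a common age structure, Pendle has the higher underlying rate.

Pendle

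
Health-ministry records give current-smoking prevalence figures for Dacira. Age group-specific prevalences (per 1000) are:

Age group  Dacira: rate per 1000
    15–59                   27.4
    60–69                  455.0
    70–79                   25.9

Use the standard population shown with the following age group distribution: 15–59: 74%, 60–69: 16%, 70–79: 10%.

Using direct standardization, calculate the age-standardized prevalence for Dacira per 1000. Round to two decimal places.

95.67

Standard weights: 0.74, 0.16, 0.10.
Standardized rate: 0.7400×27.4 + 0.1600×455.0 + 0.1000×25.9 = 95.6660 per 1000.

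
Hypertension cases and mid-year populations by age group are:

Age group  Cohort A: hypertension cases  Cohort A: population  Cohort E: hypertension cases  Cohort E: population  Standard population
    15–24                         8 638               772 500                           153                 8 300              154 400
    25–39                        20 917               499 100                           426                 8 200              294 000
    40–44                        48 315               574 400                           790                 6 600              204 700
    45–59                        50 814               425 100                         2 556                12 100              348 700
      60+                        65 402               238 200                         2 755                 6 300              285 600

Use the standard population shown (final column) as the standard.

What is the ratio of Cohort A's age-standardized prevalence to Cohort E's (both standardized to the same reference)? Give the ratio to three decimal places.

0.628

Age-specific rates per 1 000 for Cohort A: 11.182, 41.909, 84.114, 119.534, 274.568.
For Cohort E: 18.434, 51.951, 119.697, 211.240, 437.302.
Standard total = 1 287 400; weights = 0.1199, 0.2284, 0.1590, 0.2709, 0.2218.
Cohort A: 0.1199×11.182 + 0.2284×41.909 + 0.1590×84.114 + 0.2709×119.534 + 0.2218×274.568 = 117.5734 per 1 000.
Cohort E: 0.1199×18.434 + 0.2284×51.951 + 0.1590×119.697 + 0.2709×211.240 + 0.2218×437.302 = 187.3345 per 1 000.
Ratio = 117.5734 ÷ 187.3345 = 0.62761.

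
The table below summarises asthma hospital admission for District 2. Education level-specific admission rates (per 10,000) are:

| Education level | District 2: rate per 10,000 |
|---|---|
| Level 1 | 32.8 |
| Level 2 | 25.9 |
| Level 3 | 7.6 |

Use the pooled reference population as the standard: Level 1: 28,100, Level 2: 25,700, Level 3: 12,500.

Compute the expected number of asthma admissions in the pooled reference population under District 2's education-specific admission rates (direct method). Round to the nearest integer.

168

Expected asthma admissions = Σ (standard pop × education-specific rate ÷ 10,000)
= 28,100×32.8/10,000 + 25,700×25.9/10,000 + 12,500×7.6/10,000
= 92.17 + 66.56 + 9.50 = 168.23.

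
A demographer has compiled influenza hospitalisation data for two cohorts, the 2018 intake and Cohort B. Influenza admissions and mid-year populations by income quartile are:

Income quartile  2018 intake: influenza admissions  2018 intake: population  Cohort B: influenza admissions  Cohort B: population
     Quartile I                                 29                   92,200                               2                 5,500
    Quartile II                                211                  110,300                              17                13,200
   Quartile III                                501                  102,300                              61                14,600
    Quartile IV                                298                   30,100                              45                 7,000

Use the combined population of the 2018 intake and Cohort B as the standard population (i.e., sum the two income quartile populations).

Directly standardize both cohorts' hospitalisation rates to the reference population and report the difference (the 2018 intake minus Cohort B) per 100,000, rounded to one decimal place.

76.0

Income-specific rates per 100,000 for the 2018 intake: 31.45, 191.30, 489.74, 990.03.
For Cohort B: 36.36, 128.79, 417.81, 642.86.
Combined standard total = 375,200; weights = 0.2604, 0.3292, 0.3116, 0.0989.
The 2018 intake: 0.2604×31.45 + 0.3292×191.30 + 0.3116×489.74 + 0.0989×990.03 = 321.6378 per 100,000.
Cohort B: 0.2604×36.36 + 0.3292×128.79 + 0.3116×417.81 + 0.0989×642.86 = 245.6018 per 100,000.
Difference = 321.6378 − 245.6018 = 76.0359.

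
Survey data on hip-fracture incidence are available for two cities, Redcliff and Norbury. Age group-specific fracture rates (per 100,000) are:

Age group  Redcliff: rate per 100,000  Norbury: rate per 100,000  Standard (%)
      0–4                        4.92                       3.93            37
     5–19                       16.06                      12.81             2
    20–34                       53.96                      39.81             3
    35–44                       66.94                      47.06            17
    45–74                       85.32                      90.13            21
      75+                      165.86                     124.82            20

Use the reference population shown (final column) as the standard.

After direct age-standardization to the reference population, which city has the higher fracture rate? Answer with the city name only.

Redcliff

Standard weights: 0.37, 0.02, 0.03, 0.17, 0.21, 0.20.
Redcliff: 0.3700×4.92 + 0.0200×16.06 + 0.0300×53.96 + 0.1700×66.94 + 0.2100×85.32 + 0.2000×165.86 = 66.2294 per 100,000.
Norbury: 0.3700×3.93 + 0.0200×12.81 + 0.0300×39.81 + 0.1700×47.06 + 0.2100×90.13 + 0.2000×124.82 = 54.7961 per 100,000.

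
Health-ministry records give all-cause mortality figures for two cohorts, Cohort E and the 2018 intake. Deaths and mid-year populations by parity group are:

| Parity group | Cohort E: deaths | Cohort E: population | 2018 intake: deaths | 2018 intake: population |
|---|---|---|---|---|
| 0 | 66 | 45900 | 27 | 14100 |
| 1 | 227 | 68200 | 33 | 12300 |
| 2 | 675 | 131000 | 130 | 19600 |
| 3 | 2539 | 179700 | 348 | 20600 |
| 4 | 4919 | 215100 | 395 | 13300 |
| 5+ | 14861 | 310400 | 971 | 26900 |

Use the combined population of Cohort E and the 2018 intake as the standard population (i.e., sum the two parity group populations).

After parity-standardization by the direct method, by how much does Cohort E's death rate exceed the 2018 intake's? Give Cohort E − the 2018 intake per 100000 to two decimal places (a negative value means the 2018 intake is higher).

157.05

Parity-specific rates per 100000 for Cohort E: 143.79, 332.84, 515.27, 1412.91, 2286.84, 4787.69.
For the 2018 intake: 191.49, 268.29, 663.27, 1689.32, 2969.92, 3609.67.
Combined standard total = 1057100; weights = 0.0568, 0.0762, 0.1425, 0.1895, 0.2161, 0.3191.
Cohort E: 0.0568×143.79 + 0.0762×332.84 + 0.1425×515.27 + 0.1895×1412.91 + 0.2161×2286.84 + 0.3191×4787.69 = 2396.3964 per 100000.
The 2018 intake: 0.0568×191.49 + 0.0762×268.29 + 0.1425×663.27 + 0.1895×1689.32 + 0.2161×2969.92 + 0.3191×3609.67 = 2239.3497 per 100000.
Difference = 2396.3964 − 2239.3497 = 157.0467.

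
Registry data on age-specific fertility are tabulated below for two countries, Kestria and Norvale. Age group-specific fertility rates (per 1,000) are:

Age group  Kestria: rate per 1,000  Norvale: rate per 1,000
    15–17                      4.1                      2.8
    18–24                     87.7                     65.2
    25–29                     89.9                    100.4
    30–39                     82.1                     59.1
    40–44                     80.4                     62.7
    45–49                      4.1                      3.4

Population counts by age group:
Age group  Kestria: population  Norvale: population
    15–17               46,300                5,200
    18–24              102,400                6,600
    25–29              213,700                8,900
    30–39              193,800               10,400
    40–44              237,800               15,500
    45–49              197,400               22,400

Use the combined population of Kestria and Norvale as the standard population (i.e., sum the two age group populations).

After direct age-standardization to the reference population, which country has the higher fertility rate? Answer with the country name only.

Kestria

Combined standard total = 1,060,400; weights = 0.0486, 0.1028, 0.2099, 0.1926, 0.2389, 0.2073.
Kestria: 0.0486×4.1 + 0.1028×87.7 + 0.2099×89.9 + 0.1926×82.1 + 0.2389×80.4 + 0.2073×4.1 = 63.9509 per 1,000.
Norvale: 0.0486×2.8 + 0.1028×65.2 + 0.2099×100.4 + 0.1926×59.1 + 0.2389×62.7 + 0.2073×3.4 = 54.9769 per 1,000.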